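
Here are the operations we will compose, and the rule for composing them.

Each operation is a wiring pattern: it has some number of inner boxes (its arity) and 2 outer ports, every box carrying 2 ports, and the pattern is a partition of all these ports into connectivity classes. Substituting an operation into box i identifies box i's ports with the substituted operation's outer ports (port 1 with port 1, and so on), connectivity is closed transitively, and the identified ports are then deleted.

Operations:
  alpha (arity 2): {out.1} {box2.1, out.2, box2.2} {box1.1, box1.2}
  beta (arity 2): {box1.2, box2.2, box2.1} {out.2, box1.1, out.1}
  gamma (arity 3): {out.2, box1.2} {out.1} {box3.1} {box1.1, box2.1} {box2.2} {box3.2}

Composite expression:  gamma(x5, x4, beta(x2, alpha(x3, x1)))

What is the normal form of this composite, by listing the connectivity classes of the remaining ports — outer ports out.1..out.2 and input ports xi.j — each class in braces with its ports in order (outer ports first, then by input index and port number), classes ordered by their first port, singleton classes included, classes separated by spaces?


{out.1} {out.2, x5.2} {x1.1, x1.2, x2.2} {x2.1} {x3.1, x3.2} {x4.1, x5.1} {x4.2}

Two ports join when wires chain via gamma-identified ports.
after alpha, the pattern on (x3, x1) reads {out.1} {out.2, x1.1, x1.2} {x3.1, x3.2} (out.j = its outer ports)
after beta, the pattern on (x2, x3, x1) reads {out.1, out.2, x2.1} {x1.1, x1.2, x2.2} {x3.1, x3.2} (out.j = its outer ports)
after gamma, the pattern on (x5, x4, x2, x3, x1) reads {out.1} {out.2, x5.2} {x1.1, x1.2, x2.2} {x2.1} {x3.1, x3.2} {x4.1, x5.1} {x4.2} (out.j = its outer ports)


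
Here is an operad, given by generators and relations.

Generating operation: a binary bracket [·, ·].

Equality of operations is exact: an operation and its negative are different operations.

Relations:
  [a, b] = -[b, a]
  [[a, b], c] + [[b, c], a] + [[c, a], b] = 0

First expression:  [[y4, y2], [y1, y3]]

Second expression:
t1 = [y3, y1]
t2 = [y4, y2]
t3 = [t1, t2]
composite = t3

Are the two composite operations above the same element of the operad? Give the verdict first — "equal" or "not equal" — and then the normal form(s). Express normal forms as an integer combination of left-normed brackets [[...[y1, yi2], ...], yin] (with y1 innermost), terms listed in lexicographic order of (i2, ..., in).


equal; both compose to [[[y1, y3], y2], y4] - [[[y1, y3], y4], y2]

The first expression, normalized: [[[y1, y3], y2], y4] - [[[y1, y3], y4], y2]
The second expression, normalized: [[[y1, y3], y2], y4] - [[[y1, y3], y4], y2]
One common form — equal.


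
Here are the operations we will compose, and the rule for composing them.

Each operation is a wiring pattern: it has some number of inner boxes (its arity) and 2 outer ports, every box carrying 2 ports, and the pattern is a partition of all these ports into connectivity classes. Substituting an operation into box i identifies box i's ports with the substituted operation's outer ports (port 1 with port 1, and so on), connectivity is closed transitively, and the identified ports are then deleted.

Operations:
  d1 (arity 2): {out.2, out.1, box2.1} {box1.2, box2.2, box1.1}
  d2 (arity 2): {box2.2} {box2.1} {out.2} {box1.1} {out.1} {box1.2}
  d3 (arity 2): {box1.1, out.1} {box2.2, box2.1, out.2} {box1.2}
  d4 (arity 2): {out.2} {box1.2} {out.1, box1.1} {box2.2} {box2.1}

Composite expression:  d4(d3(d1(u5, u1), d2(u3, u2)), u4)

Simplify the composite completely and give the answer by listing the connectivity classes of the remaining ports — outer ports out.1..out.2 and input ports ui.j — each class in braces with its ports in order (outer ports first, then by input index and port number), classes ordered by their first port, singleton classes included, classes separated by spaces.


Reachability decides: close wires over d4-identified ports.
after d1, the pattern on (u5, u1) reads {out.1, out.2, u1.1} {u1.2, u5.1, u5.2} (out.j = its outer ports)
after d2, the pattern on (u3, u2) reads {out.1} {out.2} {u2.1} {u2.2} {u3.1} {u3.2} (out.j = its outer ports)
after d3, the pattern on (u5, u1, u3, u2) reads {out.1, u1.1} {out.2} {u1.2, u5.1, u5.2} {u2.1} {u2.2} {u3.1} {u3.2} (out.j = its outer ports)
after d4, the pattern on (u5, u1, u3, u2, u4) reads {out.1, u1.1} {out.2} {u1.2, u5.1, u5.2} {u2.1} {u2.2} {u3.1} {u3.2} {u4.1} {u4.2} (out.j = its outer ports)

{out.1, u1.1} {out.2} {u1.2, u5.1, u5.2} {u2.1} {u2.2} {u3.1} {u3.2} {u4.1} {u4.2}


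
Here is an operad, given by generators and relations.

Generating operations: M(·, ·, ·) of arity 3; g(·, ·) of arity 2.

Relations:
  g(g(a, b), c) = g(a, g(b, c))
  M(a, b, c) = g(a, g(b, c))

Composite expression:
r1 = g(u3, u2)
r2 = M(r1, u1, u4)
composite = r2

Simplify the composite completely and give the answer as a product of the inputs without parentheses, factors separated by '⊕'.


The M-tree's shape is irrelevant; the u-reading-order decides.
g(u3, u2) collapses to u3 ⊕ u2
M(g(u3, u2), u1, u4) collapses to u3 ⊕ u2 ⊕ u1 ⊕ u4

u3 ⊕ u2 ⊕ u1 ⊕ u4


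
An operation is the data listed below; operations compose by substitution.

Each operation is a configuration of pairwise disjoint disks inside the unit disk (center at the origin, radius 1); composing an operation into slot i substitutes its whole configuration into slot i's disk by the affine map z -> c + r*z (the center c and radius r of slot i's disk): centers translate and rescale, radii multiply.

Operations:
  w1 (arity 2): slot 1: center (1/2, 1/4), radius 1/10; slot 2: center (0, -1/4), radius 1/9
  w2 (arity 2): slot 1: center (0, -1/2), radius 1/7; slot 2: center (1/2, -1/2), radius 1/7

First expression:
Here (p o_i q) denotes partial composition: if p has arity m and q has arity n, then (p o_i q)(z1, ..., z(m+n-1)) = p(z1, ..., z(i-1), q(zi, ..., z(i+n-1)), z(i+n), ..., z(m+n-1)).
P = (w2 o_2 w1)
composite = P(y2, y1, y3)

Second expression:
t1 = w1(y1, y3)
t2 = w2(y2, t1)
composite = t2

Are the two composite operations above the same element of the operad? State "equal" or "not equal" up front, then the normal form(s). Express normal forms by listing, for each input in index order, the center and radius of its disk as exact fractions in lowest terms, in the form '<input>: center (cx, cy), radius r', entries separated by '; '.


equal; the common form is y1: center (4/7, -13/28), radius 1/70; y2: center (0, -1/2), radius 1/7; y3: center (1/2, -15/28), radius 1/63

Normal form of the first expression: y1: center (4/7, -13/28), radius 1/70; y2: center (0, -1/2), radius 1/7; y3: center (1/2, -15/28), radius 1/63
Normal form of the second expression: y1: center (4/7, -13/28), radius 1/70; y2: center (0, -1/2), radius 1/7; y3: center (1/2, -15/28), radius 1/63
The normal forms match — equal.


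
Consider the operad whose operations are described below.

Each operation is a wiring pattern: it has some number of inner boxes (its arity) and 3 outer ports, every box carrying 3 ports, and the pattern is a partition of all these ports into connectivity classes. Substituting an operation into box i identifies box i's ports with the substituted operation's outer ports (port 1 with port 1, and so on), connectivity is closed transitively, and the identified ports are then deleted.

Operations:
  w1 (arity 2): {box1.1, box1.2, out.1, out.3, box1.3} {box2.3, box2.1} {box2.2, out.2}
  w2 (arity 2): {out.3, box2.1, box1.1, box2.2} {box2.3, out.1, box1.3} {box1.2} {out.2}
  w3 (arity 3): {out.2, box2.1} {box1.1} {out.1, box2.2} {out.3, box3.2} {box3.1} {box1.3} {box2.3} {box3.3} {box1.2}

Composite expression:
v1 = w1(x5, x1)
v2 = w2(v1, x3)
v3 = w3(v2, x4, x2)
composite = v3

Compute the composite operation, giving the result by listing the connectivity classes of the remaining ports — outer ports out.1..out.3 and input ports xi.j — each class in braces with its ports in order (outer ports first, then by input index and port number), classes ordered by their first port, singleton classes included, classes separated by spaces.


{out.1, x4.2} {out.2, x4.1} {out.3, x2.2} {x1.1, x1.3} {x1.2} {x2.1} {x2.3} {x3.1, x3.2, x3.3, x5.1, x5.2, x5.3} {x4.3}

Treat the ports identified at w3 as solder joints: merge, then drop.
w1 over (x5, x1) gives {out.1, out.3, x5.1, x5.2, x5.3} {out.2, x1.2} {x1.1, x1.3}, out.j being that stage's outer ports
w2 over (x5, x1, x3) gives {out.1, out.3, x3.1, x3.2, x3.3, x5.1, x5.2, x5.3} {out.2} {x1.1, x1.3} {x1.2}, out.j being that stage's outer ports
w3 over (x5, x1, x3, x4, x2) gives {out.1, x4.2} {out.2, x4.1} {out.3, x2.2} {x1.1, x1.3} {x1.2} {x2.1} {x2.3} {x3.1, x3.2, x3.3, x5.1, x5.2, x5.3} {x4.3}, out.j being that stage's outer ports


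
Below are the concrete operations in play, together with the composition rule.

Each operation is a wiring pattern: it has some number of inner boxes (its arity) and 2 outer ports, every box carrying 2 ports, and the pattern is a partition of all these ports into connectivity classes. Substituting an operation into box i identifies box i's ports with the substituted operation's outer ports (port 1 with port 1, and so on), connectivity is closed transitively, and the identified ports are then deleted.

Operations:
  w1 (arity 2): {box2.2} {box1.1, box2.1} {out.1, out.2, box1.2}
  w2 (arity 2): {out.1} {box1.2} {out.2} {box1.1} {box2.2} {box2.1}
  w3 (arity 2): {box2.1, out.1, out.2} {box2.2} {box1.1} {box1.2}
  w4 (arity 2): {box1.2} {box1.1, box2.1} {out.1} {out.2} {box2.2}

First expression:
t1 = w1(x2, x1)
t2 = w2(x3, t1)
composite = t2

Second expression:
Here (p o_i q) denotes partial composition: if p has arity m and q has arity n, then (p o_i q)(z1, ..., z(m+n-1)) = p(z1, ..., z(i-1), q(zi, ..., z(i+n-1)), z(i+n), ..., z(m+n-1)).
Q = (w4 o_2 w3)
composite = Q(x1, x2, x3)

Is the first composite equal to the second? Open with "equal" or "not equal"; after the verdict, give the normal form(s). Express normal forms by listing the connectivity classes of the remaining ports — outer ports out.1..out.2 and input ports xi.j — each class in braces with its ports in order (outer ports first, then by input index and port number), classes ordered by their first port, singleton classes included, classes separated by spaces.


not equal — first {out.1} {out.2} {x1.1, x2.1} {x1.2} {x2.2} {x3.1} {x3.2}, second {out.1} {out.2} {x1.1, x3.1} {x1.2} {x2.1} {x2.2} {x3.2}

In normal form, the first expression is {out.1} {out.2} {x1.1, x2.1} {x1.2} {x2.2} {x3.1} {x3.2}
In normal form, the second expression is {out.1} {out.2} {x1.1, x3.1} {x1.2} {x2.1} {x2.2} {x3.2}
No match — not equal.


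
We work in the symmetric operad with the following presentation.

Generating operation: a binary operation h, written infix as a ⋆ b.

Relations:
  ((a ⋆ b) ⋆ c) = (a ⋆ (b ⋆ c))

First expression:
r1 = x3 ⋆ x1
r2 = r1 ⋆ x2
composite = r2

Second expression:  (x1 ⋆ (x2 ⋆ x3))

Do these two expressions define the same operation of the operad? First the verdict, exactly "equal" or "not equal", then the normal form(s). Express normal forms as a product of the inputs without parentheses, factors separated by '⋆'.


The first composite normalizes to x3 ⋆ x1 ⋆ x2
The second composite normalizes to x1 ⋆ x2 ⋆ x3
They disagree, so not equal.

not equal; the first gives x3 ⋆ x1 ⋆ x2 and the second x1 ⋆ x2 ⋆ x3


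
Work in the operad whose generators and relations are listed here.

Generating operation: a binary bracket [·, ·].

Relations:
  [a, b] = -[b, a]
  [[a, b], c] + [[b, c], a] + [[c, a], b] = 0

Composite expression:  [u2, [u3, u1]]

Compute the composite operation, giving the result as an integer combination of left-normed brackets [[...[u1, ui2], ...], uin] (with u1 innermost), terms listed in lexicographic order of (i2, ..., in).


Left-normed coefficients sit on the u1-initial expansion words.
Composite bracket: [u2, [u3, u1]]
The bracket unfolds into 4 signed words via [a, b] = ab - ba (2^2 = 4).
The u1-initial words carry the normal form:
  the word u1u3u2 carries sign +1 and contributes +[[u1, u3], u2]

[[u1, u3], u2]


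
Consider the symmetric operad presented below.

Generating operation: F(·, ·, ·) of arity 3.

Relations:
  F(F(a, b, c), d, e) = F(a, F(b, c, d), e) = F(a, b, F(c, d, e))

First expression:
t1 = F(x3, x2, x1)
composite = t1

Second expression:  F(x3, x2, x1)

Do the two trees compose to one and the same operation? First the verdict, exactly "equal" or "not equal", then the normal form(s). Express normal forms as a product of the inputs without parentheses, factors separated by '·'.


equal: each reduces to x3 · x2 · x1

In normal form, the first expression is x3 · x2 · x1
In normal form, the second expression is x3 · x2 · x1
Same normal form: equal.


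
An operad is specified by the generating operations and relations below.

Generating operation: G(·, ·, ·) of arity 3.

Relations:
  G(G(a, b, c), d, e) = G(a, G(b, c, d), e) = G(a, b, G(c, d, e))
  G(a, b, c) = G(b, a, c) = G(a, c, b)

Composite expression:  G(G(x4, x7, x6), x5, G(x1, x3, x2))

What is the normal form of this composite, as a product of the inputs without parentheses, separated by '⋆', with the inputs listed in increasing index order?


Any arrangement under G is one operation, so sort the x-inputs.
G(x4, x7, x6) linearizes to x4 ⋆ x7 ⋆ x6
G(x1, x3, x2) linearizes to x1 ⋆ x3 ⋆ x2
G(G(x4, x7, x6), x5, G(x1, x3, x2)) linearizes to x4 ⋆ x7 ⋆ x6 ⋆ x5 ⋆ x1 ⋆ x3 ⋆ x2
commutativity sorts the factors: x1 ⋆ x2 ⋆ x3 ⋆ x4 ⋆ x5 ⋆ x6 ⋆ x7

x1 ⋆ x2 ⋆ x3 ⋆ x4 ⋆ x5 ⋆ x6 ⋆ x7


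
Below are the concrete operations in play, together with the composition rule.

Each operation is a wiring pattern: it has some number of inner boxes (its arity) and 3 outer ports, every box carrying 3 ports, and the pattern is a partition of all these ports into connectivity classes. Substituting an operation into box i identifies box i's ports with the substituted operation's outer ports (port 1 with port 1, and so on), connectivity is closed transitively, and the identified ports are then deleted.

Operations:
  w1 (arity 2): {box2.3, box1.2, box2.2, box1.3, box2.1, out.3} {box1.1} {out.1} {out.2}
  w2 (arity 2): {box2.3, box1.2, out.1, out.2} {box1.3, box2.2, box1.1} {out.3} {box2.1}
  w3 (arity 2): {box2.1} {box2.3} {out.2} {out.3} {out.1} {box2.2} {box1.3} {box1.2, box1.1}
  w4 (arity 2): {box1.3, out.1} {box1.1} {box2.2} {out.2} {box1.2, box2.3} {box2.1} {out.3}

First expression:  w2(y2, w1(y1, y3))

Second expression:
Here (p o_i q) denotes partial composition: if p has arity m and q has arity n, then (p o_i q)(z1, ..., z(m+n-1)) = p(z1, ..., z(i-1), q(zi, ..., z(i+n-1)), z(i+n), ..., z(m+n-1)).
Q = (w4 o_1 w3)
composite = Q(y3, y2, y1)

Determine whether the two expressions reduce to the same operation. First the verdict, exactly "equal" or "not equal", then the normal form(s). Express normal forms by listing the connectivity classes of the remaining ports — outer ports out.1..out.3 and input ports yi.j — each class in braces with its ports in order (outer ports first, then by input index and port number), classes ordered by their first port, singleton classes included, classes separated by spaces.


not equal; first: {out.1, out.2, y1.2, y1.3, y2.2, y3.1, y3.2, y3.3} {out.3} {y1.1} {y2.1, y2.3}; second: {out.1} {out.2} {out.3} {y1.1} {y1.2} {y1.3} {y2.1} {y2.2} {y2.3} {y3.1, y3.2} {y3.3}

The first expression reduces to {out.1, out.2, y1.2, y1.3, y2.2, y3.1, y3.2, y3.3} {out.3} {y1.1} {y2.1, y2.3}
The second expression reduces to {out.1} {out.2} {out.3} {y1.1} {y1.2} {y1.3} {y2.1} {y2.2} {y2.3} {y3.1, y3.2} {y3.3}
The forms do not match — not equal.


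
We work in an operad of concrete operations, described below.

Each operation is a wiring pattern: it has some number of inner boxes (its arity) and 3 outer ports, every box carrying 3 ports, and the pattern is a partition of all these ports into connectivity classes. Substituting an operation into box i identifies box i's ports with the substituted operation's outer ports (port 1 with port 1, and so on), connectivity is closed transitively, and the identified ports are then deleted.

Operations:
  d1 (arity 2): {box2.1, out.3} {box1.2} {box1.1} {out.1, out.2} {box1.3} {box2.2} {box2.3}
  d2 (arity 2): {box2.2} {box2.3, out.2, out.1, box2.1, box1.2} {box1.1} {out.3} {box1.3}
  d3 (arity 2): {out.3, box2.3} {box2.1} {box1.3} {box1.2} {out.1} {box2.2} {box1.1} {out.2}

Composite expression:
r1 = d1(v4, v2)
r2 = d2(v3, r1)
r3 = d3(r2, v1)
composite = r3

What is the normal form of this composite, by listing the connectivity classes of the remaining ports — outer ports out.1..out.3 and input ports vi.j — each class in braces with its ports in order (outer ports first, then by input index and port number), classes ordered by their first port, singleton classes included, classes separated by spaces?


{out.1} {out.2} {out.3, v1.3} {v1.1} {v1.2} {v2.1, v3.2} {v2.2} {v2.3} {v3.1} {v3.3} {v4.1} {v4.2} {v4.3}

Treat the ports identified at d3 as solder joints: merge, then drop.
the subtree at d1 composes to {out.1, out.2} {out.3, v2.1} {v2.2} {v2.3} {v4.1} {v4.2} {v4.3} on (v4, v2); out.j = own outer ports
the subtree at d2 composes to {out.1, out.2, v2.1, v3.2} {out.3} {v2.2} {v2.3} {v3.1} {v3.3} {v4.1} {v4.2} {v4.3} on (v3, v4, v2); out.j = own outer ports
the subtree at d3 composes to {out.1} {out.2} {out.3, v1.3} {v1.1} {v1.2} {v2.1, v3.2} {v2.2} {v2.3} {v3.1} {v3.3} {v4.1} {v4.2} {v4.3} on (v3, v4, v2, v1); out.j = own outer ports


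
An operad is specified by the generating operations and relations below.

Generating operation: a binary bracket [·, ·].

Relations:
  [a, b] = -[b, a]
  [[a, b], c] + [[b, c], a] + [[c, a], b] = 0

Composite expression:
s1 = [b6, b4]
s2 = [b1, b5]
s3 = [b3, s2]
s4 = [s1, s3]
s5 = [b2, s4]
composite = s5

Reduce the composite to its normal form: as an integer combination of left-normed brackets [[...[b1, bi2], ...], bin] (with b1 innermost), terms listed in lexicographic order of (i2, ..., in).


[[[[[b1, b5], b3], b4], b6], b2] - [[[[[b1, b5], b3], b6], b4], b2]

Skip Jacobi rewriting: expand, keep b1-initial words, read off terms.
Composite bracket: [b2, [[b6, b4], [b3, [b1, b5]]]]
Full expansion: 32 signed words from ab - ba (2^5 = 32).
Collect the words opening with b1:
  b1b5b3b4b6b2 (sign +1) contributes +[[[[[b1, b5], b3], b4], b6], b2]
  b1b5b3b6b4b2 (sign -1) contributes -[[[[[b1, b5], b3], b6], b4], b2]


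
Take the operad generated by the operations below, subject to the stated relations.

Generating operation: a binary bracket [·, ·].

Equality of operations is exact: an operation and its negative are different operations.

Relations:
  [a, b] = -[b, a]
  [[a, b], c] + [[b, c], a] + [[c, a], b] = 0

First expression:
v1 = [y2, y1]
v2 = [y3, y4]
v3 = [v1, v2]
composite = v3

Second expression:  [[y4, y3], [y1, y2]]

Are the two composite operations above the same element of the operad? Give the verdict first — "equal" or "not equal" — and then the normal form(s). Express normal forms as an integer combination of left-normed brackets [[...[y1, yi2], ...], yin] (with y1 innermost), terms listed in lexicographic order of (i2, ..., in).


not equal; first: -[[[y1, y2], y3], y4] + [[[y1, y2], y4], y3]; second: [[[y1, y2], y3], y4] - [[[y1, y2], y4], y3]

The first expression, normalized: -[[[y1, y2], y3], y4] + [[[y1, y2], y4], y3]
The second expression, normalized: [[[y1, y2], y3], y4] - [[[y1, y2], y4], y3]
They disagree, so not equal.


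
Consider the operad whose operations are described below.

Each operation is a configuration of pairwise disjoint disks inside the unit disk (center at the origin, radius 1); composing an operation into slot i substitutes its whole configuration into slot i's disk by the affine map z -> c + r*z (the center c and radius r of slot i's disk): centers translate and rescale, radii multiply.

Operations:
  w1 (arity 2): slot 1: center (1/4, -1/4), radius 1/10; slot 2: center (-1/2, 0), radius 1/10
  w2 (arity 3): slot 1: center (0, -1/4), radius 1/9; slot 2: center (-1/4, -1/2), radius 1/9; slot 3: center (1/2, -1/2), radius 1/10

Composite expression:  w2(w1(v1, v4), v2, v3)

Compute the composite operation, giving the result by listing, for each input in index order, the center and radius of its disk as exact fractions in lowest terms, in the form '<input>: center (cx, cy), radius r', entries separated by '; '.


v1: center (1/36, -5/18), radius 1/90; v2: center (-1/4, -1/2), radius 1/9; v3: center (1/2, -1/2), radius 1/10; v4: center (-1/18, -1/4), radius 1/90

Affine substitution under w2: radii multiply and v-centers shift.
tracing v1 down its 2-map path: center (1/36, -5/18), radius 1/90
tracing v4 down its 2-map path: center (-1/18, -1/4), radius 1/90
tracing v2 down its 1-map path: center (-1/4, -1/2), radius 1/9
tracing v3 down its 1-map path: center (1/2, -1/2), radius 1/10


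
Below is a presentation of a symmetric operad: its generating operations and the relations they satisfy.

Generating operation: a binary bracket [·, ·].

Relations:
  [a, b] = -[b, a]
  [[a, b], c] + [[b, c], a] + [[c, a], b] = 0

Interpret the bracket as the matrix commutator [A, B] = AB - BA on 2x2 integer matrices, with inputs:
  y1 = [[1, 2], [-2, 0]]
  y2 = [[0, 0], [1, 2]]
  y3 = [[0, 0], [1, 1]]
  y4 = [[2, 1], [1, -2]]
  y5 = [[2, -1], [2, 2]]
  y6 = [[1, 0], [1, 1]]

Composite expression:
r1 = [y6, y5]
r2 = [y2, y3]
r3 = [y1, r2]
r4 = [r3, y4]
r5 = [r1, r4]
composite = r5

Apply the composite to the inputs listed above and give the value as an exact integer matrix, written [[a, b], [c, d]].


[[0, 8], [16, 0]]

[y6, y5] = [[1, 0], [0, -1]]
[y2, y3] = [[0, 0], [1, 0]]
[y1, [y2, y3]] = [[2, 0], [-1, -2]]
[[y1, [y2, y3]], y4] = [[1, 4], [-8, -1]]
[[y6, y5], [[y1, [y2, y3]], y4]] = [[0, 8], [16, 0]]


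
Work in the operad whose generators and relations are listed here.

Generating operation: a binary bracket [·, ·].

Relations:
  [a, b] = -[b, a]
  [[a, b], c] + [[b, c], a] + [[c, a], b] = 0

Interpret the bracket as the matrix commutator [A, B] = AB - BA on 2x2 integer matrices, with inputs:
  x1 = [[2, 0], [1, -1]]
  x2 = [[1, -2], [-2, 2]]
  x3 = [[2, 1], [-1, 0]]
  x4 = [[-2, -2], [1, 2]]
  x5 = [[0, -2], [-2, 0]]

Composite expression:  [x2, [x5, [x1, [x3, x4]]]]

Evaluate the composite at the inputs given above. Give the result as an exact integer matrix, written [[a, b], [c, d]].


[[0, 64], [-64, 0]]

[x3, x4] = [[-1, 0], [2, 1]]
[x1, [x3, x4]] = [[0, 0], [-8, 0]]
[x5, [x1, [x3, x4]]] = [[16, 0], [0, -16]]
[x2, [x5, [x1, [x3, x4]]]] = [[0, 64], [-64, 0]]


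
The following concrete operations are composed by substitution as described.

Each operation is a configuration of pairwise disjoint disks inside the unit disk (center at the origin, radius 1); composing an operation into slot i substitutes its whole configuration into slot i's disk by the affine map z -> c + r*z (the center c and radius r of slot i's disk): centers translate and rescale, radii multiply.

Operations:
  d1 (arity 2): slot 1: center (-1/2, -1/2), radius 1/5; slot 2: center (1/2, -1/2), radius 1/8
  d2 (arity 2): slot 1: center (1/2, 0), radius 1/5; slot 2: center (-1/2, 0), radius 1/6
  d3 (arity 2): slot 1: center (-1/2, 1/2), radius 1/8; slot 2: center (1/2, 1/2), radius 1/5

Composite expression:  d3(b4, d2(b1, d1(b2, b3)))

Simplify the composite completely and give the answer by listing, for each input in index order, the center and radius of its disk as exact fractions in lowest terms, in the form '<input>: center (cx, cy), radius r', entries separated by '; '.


Follow each b-input down from d3: c' goes to c + r*c', radius to r*r'.
b4: after 1 affine step, its disk has center (-1/2, 1/2), radius 1/8
b1: after 2 affine steps, its disk has center (3/5, 1/2), radius 1/25
b2: after 3 affine steps, its disk has center (23/60, 29/60), radius 1/150
b3: after 3 affine steps, its disk has center (5/12, 29/60), radius 1/240

b1: center (3/5, 1/2), radius 1/25; b2: center (23/60, 29/60), radius 1/150; b3: center (5/12, 29/60), radius 1/240; b4: center (-1/2, 1/2), radius 1/8


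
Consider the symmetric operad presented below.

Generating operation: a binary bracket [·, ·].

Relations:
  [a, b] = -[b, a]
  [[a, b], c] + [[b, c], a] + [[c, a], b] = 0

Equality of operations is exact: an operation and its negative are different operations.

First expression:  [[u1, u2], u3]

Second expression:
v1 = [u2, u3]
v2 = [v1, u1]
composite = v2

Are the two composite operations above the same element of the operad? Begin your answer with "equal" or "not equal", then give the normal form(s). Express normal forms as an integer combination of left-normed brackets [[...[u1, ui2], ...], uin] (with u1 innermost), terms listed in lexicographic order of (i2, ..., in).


not equal — first [[u1, u2], u3], second -[[u1, u2], u3] + [[u1, u3], u2]


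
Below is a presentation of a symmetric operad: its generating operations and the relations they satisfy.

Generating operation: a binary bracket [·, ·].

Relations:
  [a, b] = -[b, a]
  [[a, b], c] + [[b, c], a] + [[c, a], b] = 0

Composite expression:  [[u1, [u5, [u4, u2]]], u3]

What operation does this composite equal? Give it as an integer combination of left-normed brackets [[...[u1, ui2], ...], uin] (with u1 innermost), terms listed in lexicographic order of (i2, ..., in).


[[[[u1, u2], u4], u5], u3] - [[[[u1, u4], u2], u5], u3] - [[[[u1, u5], u2], u4], u3] + [[[[u1, u5], u4], u2], u3]

Expand each bracket as ab - ba; the u1-initial words give the coefficients.
Composite bracket: [[u1, [u5, [u4, u2]]], u3]
Applying ab - ba throughout gives 16 signed words (2^4 = 16).
Keep just the words that open with u1:
  word u1u2u4u5u3 has sign +1, contributing +[[[[u1, u2], u4], u5], u3]
  word u1u4u2u5u3 has sign -1, contributing -[[[[u1, u4], u2], u5], u3]
  word u1u5u2u4u3 has sign -1, contributing -[[[[u1, u5], u2], u4], u3]
  word u1u5u4u2u3 has sign +1, contributing +[[[[u1, u5], u4], u2], u3]


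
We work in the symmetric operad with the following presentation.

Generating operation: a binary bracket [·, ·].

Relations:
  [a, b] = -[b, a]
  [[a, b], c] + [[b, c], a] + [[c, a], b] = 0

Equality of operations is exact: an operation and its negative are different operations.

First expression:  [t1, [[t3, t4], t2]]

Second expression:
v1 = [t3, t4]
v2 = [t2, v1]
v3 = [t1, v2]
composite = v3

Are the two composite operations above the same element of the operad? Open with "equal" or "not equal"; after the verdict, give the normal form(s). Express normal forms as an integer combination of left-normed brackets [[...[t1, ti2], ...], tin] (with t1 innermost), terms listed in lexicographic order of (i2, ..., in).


not equal — first -[[[t1, t2], t3], t4] + [[[t1, t2], t4], t3] + [[[t1, t3], t4], t2] - [[[t1, t4], t3], t2], second [[[t1, t2], t3], t4] - [[[t1, t2], t4], t3] - [[[t1, t3], t4], t2] + [[[t1, t4], t3], t2]

In normal form, the first expression is -[[[t1, t2], t3], t4] + [[[t1, t2], t4], t3] + [[[t1, t3], t4], t2] - [[[t1, t4], t3], t2]
In normal form, the second expression is [[[t1, t2], t3], t4] - [[[t1, t2], t4], t3] - [[[t1, t3], t4], t2] + [[[t1, t4], t3], t2]
Different reductions; not equal.


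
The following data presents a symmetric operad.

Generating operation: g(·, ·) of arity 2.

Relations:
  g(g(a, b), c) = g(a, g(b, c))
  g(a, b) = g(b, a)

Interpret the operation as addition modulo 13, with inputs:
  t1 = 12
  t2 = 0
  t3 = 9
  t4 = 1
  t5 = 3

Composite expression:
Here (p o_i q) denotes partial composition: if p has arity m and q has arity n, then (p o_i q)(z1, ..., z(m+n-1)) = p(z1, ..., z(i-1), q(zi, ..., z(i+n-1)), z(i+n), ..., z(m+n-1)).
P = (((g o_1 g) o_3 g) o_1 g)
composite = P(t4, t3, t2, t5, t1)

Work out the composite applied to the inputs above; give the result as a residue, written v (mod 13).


12 (mod 13)

g(t4, t3) = 10
g(g(t4, t3), t2) = 10
g(t5, t1) = 2
g(g(g(t4, t3), t2), g(t5, t1)) = 12


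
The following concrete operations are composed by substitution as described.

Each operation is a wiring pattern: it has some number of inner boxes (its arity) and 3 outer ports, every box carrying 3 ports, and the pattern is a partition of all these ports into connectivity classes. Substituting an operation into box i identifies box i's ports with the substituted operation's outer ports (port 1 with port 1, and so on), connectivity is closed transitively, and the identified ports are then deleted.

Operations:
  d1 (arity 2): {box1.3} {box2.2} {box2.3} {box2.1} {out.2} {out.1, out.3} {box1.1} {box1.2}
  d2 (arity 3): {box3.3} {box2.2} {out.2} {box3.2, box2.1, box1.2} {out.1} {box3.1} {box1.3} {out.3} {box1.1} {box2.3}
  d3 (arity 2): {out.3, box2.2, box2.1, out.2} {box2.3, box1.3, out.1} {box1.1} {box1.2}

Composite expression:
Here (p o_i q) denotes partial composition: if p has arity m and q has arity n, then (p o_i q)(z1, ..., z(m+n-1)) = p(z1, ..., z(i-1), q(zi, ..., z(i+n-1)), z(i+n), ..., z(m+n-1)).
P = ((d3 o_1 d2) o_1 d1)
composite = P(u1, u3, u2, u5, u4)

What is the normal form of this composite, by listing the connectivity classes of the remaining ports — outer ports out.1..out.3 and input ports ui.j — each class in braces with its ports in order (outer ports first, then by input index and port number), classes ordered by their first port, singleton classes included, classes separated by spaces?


{out.1, u4.3} {out.2, out.3, u4.1, u4.2} {u1.1} {u1.2} {u1.3} {u2.1, u5.2} {u2.2} {u2.3} {u3.1} {u3.2} {u3.3} {u5.1} {u5.3}

Two ports join when wires chain via d3-identified ports.
stage d1: inputs (u1, u3), connectivity {out.1, out.3} {out.2} {u1.1} {u1.2} {u1.3} {u3.1} {u3.2} {u3.3}, out.j its boundary
stage d2: inputs (u1, u3, u2, u5), connectivity {out.1} {out.2} {out.3} {u1.1} {u1.2} {u1.3} {u2.1, u5.2} {u2.2} {u2.3} {u3.1} {u3.2} {u3.3} {u5.1} {u5.3}, out.j its boundary
stage d3: inputs (u1, u3, u2, u5, u4), connectivity {out.1, u4.3} {out.2, out.3, u4.1, u4.2} {u1.1} {u1.2} {u1.3} {u2.1, u5.2} {u2.2} {u2.3} {u3.1} {u3.2} {u3.3} {u5.1} {u5.3}, out.j its boundary


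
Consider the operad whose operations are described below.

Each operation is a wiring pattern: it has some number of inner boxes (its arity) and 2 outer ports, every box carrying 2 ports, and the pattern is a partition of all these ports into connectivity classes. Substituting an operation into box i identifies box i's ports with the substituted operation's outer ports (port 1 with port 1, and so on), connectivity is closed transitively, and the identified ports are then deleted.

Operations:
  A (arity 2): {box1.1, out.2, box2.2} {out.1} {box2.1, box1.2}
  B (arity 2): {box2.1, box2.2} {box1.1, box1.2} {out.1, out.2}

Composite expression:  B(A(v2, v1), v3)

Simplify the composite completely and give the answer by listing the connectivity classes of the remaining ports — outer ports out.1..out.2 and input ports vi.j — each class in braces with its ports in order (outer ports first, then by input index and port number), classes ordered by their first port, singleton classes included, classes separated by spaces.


{out.1, out.2} {v1.1, v2.2} {v1.2, v2.1} {v3.1, v3.2}

Reachability decides: close wires over B-identified ports.
composing A on (v2, v1), with out.j its own outer ports: {out.1} {out.2, v1.2, v2.1} {v1.1, v2.2}
composing B on (v2, v1, v3), with out.j its own outer ports: {out.1, out.2} {v1.1, v2.2} {v1.2, v2.1} {v3.1, v3.2}


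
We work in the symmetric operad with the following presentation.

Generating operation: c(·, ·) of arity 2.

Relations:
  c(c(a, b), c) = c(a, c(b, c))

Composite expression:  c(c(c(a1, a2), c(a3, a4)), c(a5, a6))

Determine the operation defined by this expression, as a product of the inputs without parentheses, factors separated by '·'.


a1 · a2 · a3 · a4 · a5 · a6

The c-tree's shape is irrelevant; the a-reading-order decides.
c(a1, a2) flattens to a1 · a2
c(a3, a4) flattens to a3 · a4
c(c(a1, a2), c(a3, a4)) flattens to a1 · a2 · a3 · a4
c(a5, a6) flattens to a5 · a6
c(c(c(a1, a2), c(a3, a4)), c(a5, a6)) flattens to a1 · a2 · a3 · a4 · a5 · a6


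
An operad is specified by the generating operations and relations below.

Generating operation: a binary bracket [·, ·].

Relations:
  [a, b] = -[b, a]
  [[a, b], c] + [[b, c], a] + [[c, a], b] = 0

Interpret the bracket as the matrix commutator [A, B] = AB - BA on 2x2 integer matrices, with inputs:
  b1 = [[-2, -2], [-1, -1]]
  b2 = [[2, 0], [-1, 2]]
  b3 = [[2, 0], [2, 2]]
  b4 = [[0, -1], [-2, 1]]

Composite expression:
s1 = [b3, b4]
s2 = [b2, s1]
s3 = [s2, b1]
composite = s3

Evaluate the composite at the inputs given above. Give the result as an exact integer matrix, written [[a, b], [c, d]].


[[-8, 0], [4, 8]]

[b3, b4] = [[2, 0], [-2, -2]]
[b2, [b3, b4]] = [[0, 0], [-4, 0]]
[[b2, [b3, b4]], b1] = [[-8, 0], [4, 8]]


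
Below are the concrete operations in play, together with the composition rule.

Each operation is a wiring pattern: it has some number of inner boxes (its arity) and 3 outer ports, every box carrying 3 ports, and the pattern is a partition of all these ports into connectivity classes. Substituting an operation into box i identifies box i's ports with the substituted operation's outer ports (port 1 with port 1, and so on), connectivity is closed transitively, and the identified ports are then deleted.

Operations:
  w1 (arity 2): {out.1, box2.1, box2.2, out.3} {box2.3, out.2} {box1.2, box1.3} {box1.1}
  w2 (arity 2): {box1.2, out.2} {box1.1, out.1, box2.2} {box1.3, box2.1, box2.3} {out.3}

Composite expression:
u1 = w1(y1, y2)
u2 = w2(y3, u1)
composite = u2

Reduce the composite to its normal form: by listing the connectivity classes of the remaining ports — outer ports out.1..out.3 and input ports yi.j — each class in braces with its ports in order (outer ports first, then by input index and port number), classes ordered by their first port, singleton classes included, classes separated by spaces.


{out.1, y2.3, y3.1} {out.2, y3.2} {out.3} {y1.1} {y1.2, y1.3} {y2.1, y2.2, y3.3}


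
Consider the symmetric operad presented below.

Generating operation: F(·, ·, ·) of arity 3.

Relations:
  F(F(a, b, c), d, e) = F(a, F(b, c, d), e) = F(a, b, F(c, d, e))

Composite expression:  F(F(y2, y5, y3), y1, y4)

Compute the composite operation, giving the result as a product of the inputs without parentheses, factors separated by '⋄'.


y2 ⋄ y5 ⋄ y3 ⋄ y1 ⋄ y4


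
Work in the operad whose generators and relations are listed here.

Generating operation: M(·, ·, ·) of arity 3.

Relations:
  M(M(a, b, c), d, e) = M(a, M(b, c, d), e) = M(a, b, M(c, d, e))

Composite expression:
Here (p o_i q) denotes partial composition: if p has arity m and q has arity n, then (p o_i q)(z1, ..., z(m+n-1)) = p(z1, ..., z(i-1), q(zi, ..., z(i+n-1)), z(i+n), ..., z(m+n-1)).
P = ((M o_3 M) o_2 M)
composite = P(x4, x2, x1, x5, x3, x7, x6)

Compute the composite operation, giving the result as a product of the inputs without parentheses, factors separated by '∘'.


x4 ∘ x2 ∘ x1 ∘ x5 ∘ x3 ∘ x7 ∘ x6


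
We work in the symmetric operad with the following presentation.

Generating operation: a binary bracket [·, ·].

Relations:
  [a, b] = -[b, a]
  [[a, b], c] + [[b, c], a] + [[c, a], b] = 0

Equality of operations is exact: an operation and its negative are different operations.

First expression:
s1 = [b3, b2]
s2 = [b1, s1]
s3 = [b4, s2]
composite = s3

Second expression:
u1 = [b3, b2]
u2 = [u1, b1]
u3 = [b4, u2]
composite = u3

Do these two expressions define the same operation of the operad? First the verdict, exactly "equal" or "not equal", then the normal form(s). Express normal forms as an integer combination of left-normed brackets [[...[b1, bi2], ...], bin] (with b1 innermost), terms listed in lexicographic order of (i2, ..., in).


Reducing the first expression gives [[[b1, b2], b3], b4] - [[[b1, b3], b2], b4]
Reducing the second expression gives -[[[b1, b2], b3], b4] + [[[b1, b3], b2], b4]
Distinct normal forms: not equal.

not equal — first [[[b1, b2], b3], b4] - [[[b1, b3], b2], b4], second -[[[b1, b2], b3], b4] + [[[b1, b3], b2], b4]


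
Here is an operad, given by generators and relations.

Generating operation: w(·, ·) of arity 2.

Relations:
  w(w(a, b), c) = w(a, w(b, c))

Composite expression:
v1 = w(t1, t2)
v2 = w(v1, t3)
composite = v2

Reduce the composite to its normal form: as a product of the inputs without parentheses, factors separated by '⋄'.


t1 ⋄ t2 ⋄ t3

Under associativity of w, the answer is the t's in reading order.
w(t1, t2) unparenthesizes to t1 ⋄ t2
w(w(t1, t2), t3) unparenthesizes to t1 ⋄ t2 ⋄ t3


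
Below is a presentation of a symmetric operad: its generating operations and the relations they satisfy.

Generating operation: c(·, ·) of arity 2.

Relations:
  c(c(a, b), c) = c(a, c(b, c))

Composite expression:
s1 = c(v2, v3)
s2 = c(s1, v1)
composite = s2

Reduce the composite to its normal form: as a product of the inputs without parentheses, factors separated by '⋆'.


v2 ⋆ v3 ⋆ v1

Associativity of c dissolves the nesting; only the v-input order survives.
c(v2, v3) collapses to v2 ⋆ v3
c(c(v2, v3), v1) collapses to v2 ⋆ v3 ⋆ v1


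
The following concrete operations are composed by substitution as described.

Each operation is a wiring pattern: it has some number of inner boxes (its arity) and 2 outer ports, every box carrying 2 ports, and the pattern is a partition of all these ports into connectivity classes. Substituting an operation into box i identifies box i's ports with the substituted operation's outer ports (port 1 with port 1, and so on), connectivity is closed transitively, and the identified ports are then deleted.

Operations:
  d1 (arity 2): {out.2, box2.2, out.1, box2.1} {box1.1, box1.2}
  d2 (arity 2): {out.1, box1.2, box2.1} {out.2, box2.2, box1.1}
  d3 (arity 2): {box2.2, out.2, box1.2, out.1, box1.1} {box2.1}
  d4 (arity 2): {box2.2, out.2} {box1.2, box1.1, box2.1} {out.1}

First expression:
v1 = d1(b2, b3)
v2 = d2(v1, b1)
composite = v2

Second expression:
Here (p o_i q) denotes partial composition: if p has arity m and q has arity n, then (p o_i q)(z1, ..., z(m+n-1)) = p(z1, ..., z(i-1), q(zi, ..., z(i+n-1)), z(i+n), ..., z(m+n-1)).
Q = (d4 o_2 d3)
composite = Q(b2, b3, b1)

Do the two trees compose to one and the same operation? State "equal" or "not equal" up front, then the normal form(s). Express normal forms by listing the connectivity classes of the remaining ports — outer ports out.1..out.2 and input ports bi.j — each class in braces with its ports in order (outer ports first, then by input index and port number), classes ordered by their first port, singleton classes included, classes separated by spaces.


The first expression, normalized: {out.1, out.2, b1.1, b1.2, b3.1, b3.2} {b2.1, b2.2}
The second expression, normalized: {out.1} {out.2, b1.2, b2.1, b2.2, b3.1, b3.2} {b1.1}
They disagree, so not equal.

not equal — first {out.1, out.2, b1.1, b1.2, b3.1, b3.2} {b2.1, b2.2}, second {out.1} {out.2, b1.2, b2.1, b2.2, b3.1, b3.2} {b1.1}


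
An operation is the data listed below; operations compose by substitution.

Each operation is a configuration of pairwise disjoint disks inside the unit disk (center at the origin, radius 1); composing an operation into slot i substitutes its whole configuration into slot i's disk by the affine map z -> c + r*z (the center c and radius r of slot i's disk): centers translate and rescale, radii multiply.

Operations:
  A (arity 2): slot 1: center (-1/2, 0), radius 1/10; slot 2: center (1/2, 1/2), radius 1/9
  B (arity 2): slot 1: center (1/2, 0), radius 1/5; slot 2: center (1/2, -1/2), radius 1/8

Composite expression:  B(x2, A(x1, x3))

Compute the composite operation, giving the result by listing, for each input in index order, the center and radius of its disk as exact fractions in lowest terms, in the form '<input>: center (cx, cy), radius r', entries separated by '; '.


x1: center (7/16, -1/2), radius 1/80; x2: center (1/2, 0), radius 1/5; x3: center (9/16, -7/16), radius 1/72

Follow each x-input down from B: c' goes to c + r*c', radius to r*r'.
input x2: composing its 1 substitution step yields center (1/2, 0), radius 1/5
input x1: composing its 2 substitution steps yields center (7/16, -1/2), radius 1/80
input x3: composing its 2 substitution steps yields center (9/16, -7/16), radius 1/72
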